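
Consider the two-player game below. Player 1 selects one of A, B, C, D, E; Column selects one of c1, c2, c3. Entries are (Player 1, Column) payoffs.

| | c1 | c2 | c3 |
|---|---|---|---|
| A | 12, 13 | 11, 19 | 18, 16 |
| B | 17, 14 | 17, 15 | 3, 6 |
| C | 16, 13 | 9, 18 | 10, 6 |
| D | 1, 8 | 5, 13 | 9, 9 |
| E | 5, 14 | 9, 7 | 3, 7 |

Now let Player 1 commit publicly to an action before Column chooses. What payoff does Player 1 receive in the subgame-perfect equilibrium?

17

Backward induction with Player 1 moving first.
- A: Column compares 13, 19, 16 and picks c2; Player 1 would get 11.
- B: Column compares 14, 15, 6 and picks c2; Player 1 would get 17.
- C: Column compares 13, 18, 6 and picks c2; Player 1 would get 9.
- D: Column compares 8, 13, 9 and picks c2; Player 1 would get 5.
- E: Column compares 14, 7, 7 and picks c1; Player 1 would get 5.
Player 1's induced payoffs are 11, 17, 9, 5, 5, so Player 1 commits to B. Subgame-perfect outcome: (B, c2) with payoffs (17, 15).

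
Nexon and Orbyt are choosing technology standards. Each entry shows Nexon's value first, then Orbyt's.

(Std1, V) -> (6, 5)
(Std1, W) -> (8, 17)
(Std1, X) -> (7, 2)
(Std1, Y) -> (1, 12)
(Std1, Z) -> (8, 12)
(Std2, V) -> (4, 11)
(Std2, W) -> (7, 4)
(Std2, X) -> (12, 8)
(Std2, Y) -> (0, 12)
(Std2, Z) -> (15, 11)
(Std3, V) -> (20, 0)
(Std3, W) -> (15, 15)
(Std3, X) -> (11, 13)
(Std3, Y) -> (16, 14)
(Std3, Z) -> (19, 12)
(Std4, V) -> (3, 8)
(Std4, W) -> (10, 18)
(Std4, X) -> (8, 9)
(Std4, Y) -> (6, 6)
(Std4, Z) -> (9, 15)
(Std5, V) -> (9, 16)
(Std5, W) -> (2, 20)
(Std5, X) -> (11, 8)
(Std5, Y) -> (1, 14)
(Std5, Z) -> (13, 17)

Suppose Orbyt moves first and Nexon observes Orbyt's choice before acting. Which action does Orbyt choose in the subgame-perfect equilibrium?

Nexon best-responds to each possible Orbyt move:
- V → Nexon plays Std3 (best of 6, 4, 20, 3, 9); Orbyt gets 0.
- W → Nexon plays Std3 (best of 8, 7, 15, 10, 2); Orbyt gets 15.
- X → Nexon plays Std2 (best of 7, 12, 11, 8, 11); Orbyt gets 8.
- Y → Nexon plays Std3 (best of 1, 0, 16, 6, 1); Orbyt gets 14.
- Z → Nexon plays Std3 (best of 8, 15, 19, 9, 13); Orbyt gets 12.
Maximizing over 0, 15, 8, 14, 12, Orbyt chooses W. Subgame-perfect outcome: (Std3, W) with payoffs (15, 15).

W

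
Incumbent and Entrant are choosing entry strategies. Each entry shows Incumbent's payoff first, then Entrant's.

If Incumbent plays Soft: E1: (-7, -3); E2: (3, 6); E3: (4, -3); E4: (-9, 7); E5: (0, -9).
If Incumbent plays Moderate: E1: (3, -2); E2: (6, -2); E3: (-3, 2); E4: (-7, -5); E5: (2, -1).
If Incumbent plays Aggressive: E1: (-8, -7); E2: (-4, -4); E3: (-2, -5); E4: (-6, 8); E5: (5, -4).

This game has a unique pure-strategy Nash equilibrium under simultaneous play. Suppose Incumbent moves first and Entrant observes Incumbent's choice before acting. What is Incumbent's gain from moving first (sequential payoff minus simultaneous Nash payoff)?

3

Backward induction with Incumbent moving first.
- Soft: Entrant compares -3, 6, -3, 7, -9 and picks E4; Incumbent would get -9.
- Moderate: Entrant compares -2, -2, 2, -5, -1 and picks E3; Incumbent would get -3.
- Aggressive: Entrant compares -7, -4, -5, 8, -4 and picks E4; Incumbent would get -6.
Maximizing over -9, -3, -6, Incumbent chooses Moderate. Subgame-perfect outcome: (Moderate, E3) with payoffs (-3, 2).
Now find the simultaneous Nash equilibrium.
Incumbent's best replies: E1→Moderate; E2→Moderate; E3→Soft; E4→Aggressive; E5→Aggressive.
Entrant's best replies: Soft→E4; Moderate→E3; Aggressive→E4.
The unique mutual best reply is (Aggressive, E4), giving (-6, 8).
Incumbent's commitment gain: -3 − -6 = 3.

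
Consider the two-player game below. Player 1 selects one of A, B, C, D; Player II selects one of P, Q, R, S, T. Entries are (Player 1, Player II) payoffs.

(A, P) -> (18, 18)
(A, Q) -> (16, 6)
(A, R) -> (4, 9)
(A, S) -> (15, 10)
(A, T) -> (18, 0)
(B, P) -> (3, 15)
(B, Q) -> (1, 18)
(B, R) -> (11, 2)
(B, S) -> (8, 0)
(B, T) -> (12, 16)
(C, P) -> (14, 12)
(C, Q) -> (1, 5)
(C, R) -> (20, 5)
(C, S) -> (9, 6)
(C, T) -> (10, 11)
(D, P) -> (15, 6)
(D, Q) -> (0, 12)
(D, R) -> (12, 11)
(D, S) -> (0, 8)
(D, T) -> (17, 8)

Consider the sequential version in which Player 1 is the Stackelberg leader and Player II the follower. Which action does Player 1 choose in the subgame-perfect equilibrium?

A

Player II best-responds to each possible Player 1 move:
- A → Player II plays P (best of 18, 6, 9, 10, 0); Player 1 gets 18.
- B → Player II plays Q (best of 15, 18, 2, 0, 16); Player 1 gets 1.
- C → Player II plays P (best of 12, 5, 5, 6, 11); Player 1 gets 14.
- D → Player II plays Q (best of 6, 12, 11, 8, 8); Player 1 gets 0.
Maximizing over 18, 1, 14, 0, Player 1 chooses A. Subgame-perfect outcome: (A, P) with payoffs (18, 18).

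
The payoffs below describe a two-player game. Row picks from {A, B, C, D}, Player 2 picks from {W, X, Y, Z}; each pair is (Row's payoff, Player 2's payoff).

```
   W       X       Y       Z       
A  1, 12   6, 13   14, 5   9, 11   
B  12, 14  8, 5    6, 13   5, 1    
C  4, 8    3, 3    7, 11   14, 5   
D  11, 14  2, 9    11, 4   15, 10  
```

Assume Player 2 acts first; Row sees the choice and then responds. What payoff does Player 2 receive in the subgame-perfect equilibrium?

14

Solve by backward induction (Player 2 leads).
- W → Row plays B (best of 1, 12, 4, 11); Player 2 gets 14.
- X → Row plays B (best of 6, 8, 3, 2); Player 2 gets 5.
- Y → Row plays A (best of 14, 6, 7, 11); Player 2 gets 5.
- Z → Row plays D (best of 9, 5, 14, 15); Player 2 gets 10.
Among 14, 5, 5, 10, the best is 14 at W. Subgame-perfect outcome: (B, W) with payoffs (12, 14).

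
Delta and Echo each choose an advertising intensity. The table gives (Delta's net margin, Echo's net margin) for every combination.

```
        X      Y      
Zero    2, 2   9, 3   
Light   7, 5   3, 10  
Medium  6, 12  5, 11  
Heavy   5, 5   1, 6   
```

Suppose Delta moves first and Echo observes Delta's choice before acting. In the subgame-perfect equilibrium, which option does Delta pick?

Backward induction with Delta moving first.
- Zero: Echo compares 2, 3 and picks Y; Delta would get 9.
- Light: Echo compares 5, 10 and picks Y; Delta would get 3.
- Medium: Echo compares 12, 11 and picks X; Delta would get 6.
- Heavy: Echo compares 5, 6 and picks Y; Delta would get 1.
Maximizing over 9, 3, 6, 1, Delta chooses Zero. Subgame-perfect outcome: (Zero, Y) with payoffs (9, 3).

Zero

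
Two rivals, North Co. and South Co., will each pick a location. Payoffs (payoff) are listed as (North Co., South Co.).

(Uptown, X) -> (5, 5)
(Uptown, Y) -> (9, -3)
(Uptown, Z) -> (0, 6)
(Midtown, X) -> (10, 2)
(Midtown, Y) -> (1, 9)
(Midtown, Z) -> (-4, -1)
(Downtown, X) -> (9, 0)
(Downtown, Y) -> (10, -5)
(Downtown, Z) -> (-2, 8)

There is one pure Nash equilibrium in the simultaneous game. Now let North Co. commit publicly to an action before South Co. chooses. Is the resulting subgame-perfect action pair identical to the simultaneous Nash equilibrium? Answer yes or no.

no

Work backward from South Co.'s decision.
- Uptown: BR = Z, leader payoff 0.
- Midtown: BR = Y, leader payoff 1.
- Downtown: BR = Z, leader payoff -2.
Maximizing over 0, 1, -2, North Co. chooses Midtown. Subgame-perfect outcome: (Midtown, Y) with payoffs (1, 9).
Now find the simultaneous Nash equilibrium.
North Co.'s best replies: X→Midtown; Y→Downtown; Z→Uptown.
South Co.'s best replies: Uptown→Z; Midtown→Y; Downtown→Z.
The unique mutual best reply is (Uptown, Z), giving (0, 6).
Sequential outcome (Midtown, Y) differs from the Nash profile (Uptown, Z).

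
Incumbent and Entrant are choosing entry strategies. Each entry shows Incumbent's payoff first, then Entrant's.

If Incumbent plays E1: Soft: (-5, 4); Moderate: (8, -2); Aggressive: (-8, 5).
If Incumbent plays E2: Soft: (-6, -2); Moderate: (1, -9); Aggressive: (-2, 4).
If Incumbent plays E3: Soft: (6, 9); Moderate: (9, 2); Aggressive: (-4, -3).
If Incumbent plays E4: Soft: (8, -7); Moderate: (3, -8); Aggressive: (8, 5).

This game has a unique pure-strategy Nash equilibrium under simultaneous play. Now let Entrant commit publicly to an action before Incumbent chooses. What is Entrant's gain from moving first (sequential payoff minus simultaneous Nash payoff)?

0

Incumbent best-responds to each possible Entrant move:
- Soft: Incumbent compares -5, -6, 6, 8 and picks E4; Entrant would get -7.
- Moderate: Incumbent compares 8, 1, 9, 3 and picks E3; Entrant would get 2.
- Aggressive: Incumbent compares -8, -2, -4, 8 and picks E4; Entrant would get 5.
Maximizing over -7, 2, 5, Entrant chooses Aggressive. Subgame-perfect outcome: (E4, Aggressive) with payoffs (8, 5).
For the simultaneous game, intersect best replies.
Incumbent's best replies: Soft→E4; Moderate→E3; Aggressive→E4.
Entrant's best replies: E1→Aggressive; E2→Aggressive; E3→Soft; E4→Aggressive.
Only (E4, Aggressive) has each player best-responding; Nash payoffs (8, 5).
Entrant's commitment gain: 5 − 5 = 0.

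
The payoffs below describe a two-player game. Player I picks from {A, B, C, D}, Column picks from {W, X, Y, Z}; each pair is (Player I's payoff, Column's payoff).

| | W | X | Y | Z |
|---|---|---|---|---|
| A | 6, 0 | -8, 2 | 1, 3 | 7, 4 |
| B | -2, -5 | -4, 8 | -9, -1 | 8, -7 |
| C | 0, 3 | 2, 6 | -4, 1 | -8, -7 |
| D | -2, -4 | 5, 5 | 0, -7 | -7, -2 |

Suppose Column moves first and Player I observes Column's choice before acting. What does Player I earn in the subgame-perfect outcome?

5

Backward induction with Column moving first.
- W → Player I plays A (best of 6, -2, 0, -2); Column gets 0.
- X → Player I plays D (best of -8, -4, 2, 5); Column gets 5.
- Y → Player I plays A (best of 1, -9, -4, 0); Column gets 3.
- Z → Player I plays B (best of 7, 8, -8, -7); Column gets -7.
Column's induced payoffs are 0, 5, 3, -7, so Column commits to X. Subgame-perfect outcome: (D, X) with payoffs (5, 5).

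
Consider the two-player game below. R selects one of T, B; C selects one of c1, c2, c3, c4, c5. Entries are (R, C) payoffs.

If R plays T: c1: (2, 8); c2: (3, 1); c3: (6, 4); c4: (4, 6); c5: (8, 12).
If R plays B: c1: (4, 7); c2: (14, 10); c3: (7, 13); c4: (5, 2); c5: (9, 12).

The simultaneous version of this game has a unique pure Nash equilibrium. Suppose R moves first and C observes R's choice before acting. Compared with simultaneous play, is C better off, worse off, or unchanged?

Backward induction with R moving first.
- T: BR = c5, leader payoff 8.
- B: BR = c3, leader payoff 7.
R's induced payoffs are 8, 7, so R commits to T. Subgame-perfect outcome: (T, c5) with payoffs (8, 12).
Now find the simultaneous Nash equilibrium.
R's best replies: c1→B; c2→B; c3→B; c4→B; c5→B.
C's best replies: T→c5; B→c3.
The unique mutual best reply is (B, c3), giving (7, 13).
C earns 12 sequentially versus 13 at the Nash outcome: worse off.

worse off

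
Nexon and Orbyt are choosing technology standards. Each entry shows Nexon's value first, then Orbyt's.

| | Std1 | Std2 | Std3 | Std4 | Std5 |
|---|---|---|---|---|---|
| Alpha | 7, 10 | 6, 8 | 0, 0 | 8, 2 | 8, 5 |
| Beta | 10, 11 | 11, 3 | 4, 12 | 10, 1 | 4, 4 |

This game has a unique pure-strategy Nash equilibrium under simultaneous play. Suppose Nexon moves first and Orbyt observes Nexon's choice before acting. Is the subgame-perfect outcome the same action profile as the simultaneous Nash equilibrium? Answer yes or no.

no

Work backward from Orbyt's decision.
- Alpha: BR = Std1, leader payoff 7.
- Beta: BR = Std3, leader payoff 4.
Maximizing over 7, 4, Nexon chooses Alpha. Subgame-perfect outcome: (Alpha, Std1) with payoffs (7, 10).
Now find the simultaneous Nash equilibrium.
Nexon's best replies: Std1→Beta; Std2→Beta; Std3→Beta; Std4→Beta; Std5→Alpha.
Orbyt's best replies: Alpha→Std1; Beta→Std3.
Only (Beta, Std3) has each player best-responding; Nash payoffs (4, 12).
Sequential outcome (Alpha, Std1) differs from the Nash profile (Beta, Std3).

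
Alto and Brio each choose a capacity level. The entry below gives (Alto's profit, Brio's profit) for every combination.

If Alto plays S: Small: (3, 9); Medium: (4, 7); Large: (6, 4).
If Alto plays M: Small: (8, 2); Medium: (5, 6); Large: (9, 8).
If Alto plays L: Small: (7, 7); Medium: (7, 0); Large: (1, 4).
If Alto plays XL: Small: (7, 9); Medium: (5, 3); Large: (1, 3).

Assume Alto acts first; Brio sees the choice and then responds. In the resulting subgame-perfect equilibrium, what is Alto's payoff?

9

Work backward from Brio's decision.
- S: Brio compares 9, 7, 4 and picks Small; Alto would get 3.
- M: Brio compares 2, 6, 8 and picks Large; Alto would get 9.
- L: Brio compares 7, 0, 4 and picks Small; Alto would get 7.
- XL: Brio compares 9, 3, 3 and picks Small; Alto would get 7.
Alto's induced payoffs are 3, 9, 7, 7, so Alto commits to M. Subgame-perfect outcome: (M, Large) with payoffs (9, 8).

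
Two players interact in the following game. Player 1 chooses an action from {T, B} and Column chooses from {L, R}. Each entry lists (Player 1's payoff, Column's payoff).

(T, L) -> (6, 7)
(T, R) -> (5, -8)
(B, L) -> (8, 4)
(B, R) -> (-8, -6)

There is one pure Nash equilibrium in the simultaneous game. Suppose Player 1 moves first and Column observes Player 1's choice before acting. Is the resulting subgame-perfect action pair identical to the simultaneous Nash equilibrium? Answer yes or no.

Solve by backward induction (Player 1 leads).
- T: BR = L, leader payoff 6.
- B: BR = L, leader payoff 8.
Among 6, 8, the best is 8 at B. Subgame-perfect outcome: (B, L) with payoffs (8, 4).
For the simultaneous game, intersect best replies.
Player 1's best replies: L→B; R→T.
Column's best replies: T→L; B→L.
The unique mutual best reply is (B, L), giving (8, 4).
Sequential outcome (B, L) coincides with the Nash profile (B, L).

yes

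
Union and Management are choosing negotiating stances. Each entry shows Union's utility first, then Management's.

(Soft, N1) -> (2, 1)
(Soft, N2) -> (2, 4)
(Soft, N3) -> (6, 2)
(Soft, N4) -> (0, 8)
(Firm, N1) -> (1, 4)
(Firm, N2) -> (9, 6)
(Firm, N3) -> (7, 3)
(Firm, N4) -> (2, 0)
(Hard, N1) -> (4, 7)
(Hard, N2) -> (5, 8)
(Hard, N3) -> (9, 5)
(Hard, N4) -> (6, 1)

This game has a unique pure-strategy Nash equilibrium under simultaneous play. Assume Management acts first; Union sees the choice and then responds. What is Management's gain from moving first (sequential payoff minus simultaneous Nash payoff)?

1

Backward induction with Management moving first.
- N1 → Union plays Hard (best of 2, 1, 4); Management gets 7.
- N2 → Union plays Firm (best of 2, 9, 5); Management gets 6.
- N3 → Union plays Hard (best of 6, 7, 9); Management gets 5.
- N4 → Union plays Hard (best of 0, 2, 6); Management gets 1.
Maximizing over 7, 6, 5, 1, Management chooses N1. Subgame-perfect outcome: (Hard, N1) with payoffs (4, 7).
Under simultaneous play:
Union's best replies: N1→Hard; N2→Firm; N3→Hard; N4→Hard.
Management's best replies: Soft→N4; Firm→N2; Hard→N2.
Only (Firm, N2) has each player best-responding; Nash payoffs (9, 6).
Management's commitment gain: 7 − 6 = 1.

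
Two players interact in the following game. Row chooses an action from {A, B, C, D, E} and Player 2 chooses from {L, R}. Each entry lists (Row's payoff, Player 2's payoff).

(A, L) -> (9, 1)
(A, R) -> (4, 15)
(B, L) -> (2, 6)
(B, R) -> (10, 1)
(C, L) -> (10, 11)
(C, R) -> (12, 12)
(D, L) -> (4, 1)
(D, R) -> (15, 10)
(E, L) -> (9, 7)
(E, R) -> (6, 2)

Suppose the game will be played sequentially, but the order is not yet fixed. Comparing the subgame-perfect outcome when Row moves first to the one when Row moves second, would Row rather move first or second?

first

If Row leads: Player 2's best replies are A→R, B→L, C→R, D→R, E→L; Row's induced payoffs 4, 2, 12, 15, 9; outcome (D, R), payoffs (15, 10).
If Player 2 leads: Row's best replies are L→C, R→D; Player 2's induced payoffs 11, 10; outcome (C, L), payoffs (10, 11).
Row gets 15 moving first and 10 moving second, so Row prefers to move first.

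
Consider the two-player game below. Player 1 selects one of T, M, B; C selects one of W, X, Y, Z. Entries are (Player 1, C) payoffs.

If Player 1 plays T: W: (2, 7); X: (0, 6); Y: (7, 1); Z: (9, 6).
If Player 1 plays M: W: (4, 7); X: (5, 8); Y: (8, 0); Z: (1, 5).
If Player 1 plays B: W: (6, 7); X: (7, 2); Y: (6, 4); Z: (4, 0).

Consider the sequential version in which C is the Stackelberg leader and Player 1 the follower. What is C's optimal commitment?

Solve by backward induction (C leads).
- W → Player 1 plays B (best of 2, 4, 6); C gets 7.
- X → Player 1 plays B (best of 0, 5, 7); C gets 2.
- Y → Player 1 plays M (best of 7, 8, 6); C gets 0.
- Z → Player 1 plays T (best of 9, 1, 4); C gets 6.
C's induced payoffs are 7, 2, 0, 6, so C commits to W. Subgame-perfect outcome: (B, W) with payoffs (6, 7).

W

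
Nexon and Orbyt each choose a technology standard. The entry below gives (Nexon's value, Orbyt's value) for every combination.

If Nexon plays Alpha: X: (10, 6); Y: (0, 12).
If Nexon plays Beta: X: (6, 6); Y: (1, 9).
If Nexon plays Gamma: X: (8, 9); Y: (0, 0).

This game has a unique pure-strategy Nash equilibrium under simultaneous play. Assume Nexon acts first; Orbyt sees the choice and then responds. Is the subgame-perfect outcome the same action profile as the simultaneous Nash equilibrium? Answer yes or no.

no

Backward induction with Nexon moving first.
- Alpha: Orbyt compares 6, 12 and picks Y; Nexon would get 0.
- Beta: Orbyt compares 6, 9 and picks Y; Nexon would get 1.
- Gamma: Orbyt compares 9, 0 and picks X; Nexon would get 8.
Among 0, 1, 8, the best is 8 at Gamma. Subgame-perfect outcome: (Gamma, X) with payoffs (8, 9).
Now find the simultaneous Nash equilibrium.
Nexon's best replies: X→Alpha; Y→Beta.
Orbyt's best replies: Alpha→Y; Beta→Y; Gamma→X.
Only (Beta, Y) has each player best-responding; Nash payoffs (1, 9).
Sequential outcome (Gamma, X) differs from the Nash profile (Beta, Y).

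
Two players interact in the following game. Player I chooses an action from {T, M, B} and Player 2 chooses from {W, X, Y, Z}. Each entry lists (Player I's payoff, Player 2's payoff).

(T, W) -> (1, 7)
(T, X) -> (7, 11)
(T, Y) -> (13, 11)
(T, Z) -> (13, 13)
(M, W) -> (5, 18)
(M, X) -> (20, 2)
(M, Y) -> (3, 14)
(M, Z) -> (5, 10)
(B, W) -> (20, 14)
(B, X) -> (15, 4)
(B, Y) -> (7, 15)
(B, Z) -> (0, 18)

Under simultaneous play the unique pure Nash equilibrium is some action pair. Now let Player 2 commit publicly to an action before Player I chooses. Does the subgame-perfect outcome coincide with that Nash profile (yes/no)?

no

Work backward from Player I's decision.
- W → Player I plays B (best of 1, 5, 20); Player 2 gets 14.
- X → Player I plays M (best of 7, 20, 15); Player 2 gets 2.
- Y → Player I plays T (best of 13, 3, 7); Player 2 gets 11.
- Z → Player I plays T (best of 13, 5, 0); Player 2 gets 13.
Maximizing over 14, 2, 11, 13, Player 2 chooses W. Subgame-perfect outcome: (B, W) with payoffs (20, 14).
Now find the simultaneous Nash equilibrium.
Player I's best replies: W→B; X→M; Y→T; Z→T.
Player 2's best replies: T→Z; M→W; B→Z.
The unique mutual best reply is (T, Z), giving (13, 13).
Sequential outcome (B, W) differs from the Nash profile (T, Z).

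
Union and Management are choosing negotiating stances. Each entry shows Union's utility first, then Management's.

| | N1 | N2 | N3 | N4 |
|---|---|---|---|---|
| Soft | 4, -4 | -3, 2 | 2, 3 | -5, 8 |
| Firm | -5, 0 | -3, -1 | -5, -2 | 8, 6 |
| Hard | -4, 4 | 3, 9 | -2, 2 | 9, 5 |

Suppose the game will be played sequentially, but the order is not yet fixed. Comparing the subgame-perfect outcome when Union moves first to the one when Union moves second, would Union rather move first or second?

If Union leads: Management's best replies are Soft→N4, Firm→N4, Hard→N2; Union's induced payoffs -5, 8, 3; outcome (Firm, N4), payoffs (8, 6).
If Management leads: Union's best replies are N1→Soft, N2→Hard, N3→Soft, N4→Hard; Management's induced payoffs -4, 9, 3, 5; outcome (Hard, N2), payoffs (3, 9).
Union gets 8 moving first and 3 moving second, so Union prefers to move first.

first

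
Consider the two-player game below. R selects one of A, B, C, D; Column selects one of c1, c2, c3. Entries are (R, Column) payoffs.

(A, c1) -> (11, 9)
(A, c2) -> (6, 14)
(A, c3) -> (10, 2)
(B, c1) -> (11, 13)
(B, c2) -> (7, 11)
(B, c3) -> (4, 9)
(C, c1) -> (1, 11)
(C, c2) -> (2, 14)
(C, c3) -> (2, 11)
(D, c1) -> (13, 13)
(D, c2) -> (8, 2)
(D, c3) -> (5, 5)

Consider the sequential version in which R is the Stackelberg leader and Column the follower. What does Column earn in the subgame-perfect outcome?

Column best-responds to each possible R move:
- A → Column plays c2 (best of 9, 14, 2); R gets 6.
- B → Column plays c1 (best of 13, 11, 9); R gets 11.
- C → Column plays c2 (best of 11, 14, 11); R gets 2.
- D → Column plays c1 (best of 13, 2, 5); R gets 13.
Among 6, 11, 2, 13, the best is 13 at D. Subgame-perfect outcome: (D, c1) with payoffs (13, 13).

13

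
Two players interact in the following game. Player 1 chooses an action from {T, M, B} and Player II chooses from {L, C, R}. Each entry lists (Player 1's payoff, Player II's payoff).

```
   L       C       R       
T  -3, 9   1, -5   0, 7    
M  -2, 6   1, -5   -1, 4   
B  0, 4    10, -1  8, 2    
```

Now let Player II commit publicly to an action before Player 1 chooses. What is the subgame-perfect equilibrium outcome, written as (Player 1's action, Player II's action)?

(B, L)

Player 1 best-responds to each possible Player II move:
- L → Player 1 plays B (best of -3, -2, 0); Player II gets 4.
- C → Player 1 plays B (best of 1, 1, 10); Player II gets -1.
- R → Player 1 plays B (best of 0, -1, 8); Player II gets 2.
Maximizing over 4, -1, 2, Player II chooses L. Subgame-perfect outcome: (B, L) with payoffs (0, 4).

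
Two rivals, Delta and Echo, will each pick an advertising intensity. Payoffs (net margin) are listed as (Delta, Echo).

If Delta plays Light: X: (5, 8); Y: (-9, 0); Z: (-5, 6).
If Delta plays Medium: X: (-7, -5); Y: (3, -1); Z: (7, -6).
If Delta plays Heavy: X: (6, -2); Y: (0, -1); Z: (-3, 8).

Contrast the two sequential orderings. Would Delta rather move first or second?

first

If Delta leads: Echo's best replies are Light→X, Medium→Y, Heavy→Z; Delta's induced payoffs 5, 3, -3; outcome (Light, X), payoffs (5, 8).
If Echo leads: Delta's best replies are X→Heavy, Y→Medium, Z→Medium; Echo's induced payoffs -2, -1, -6; outcome (Medium, Y), payoffs (3, -1).
Delta gets 5 moving first and 3 moving second, so Delta prefers to move first.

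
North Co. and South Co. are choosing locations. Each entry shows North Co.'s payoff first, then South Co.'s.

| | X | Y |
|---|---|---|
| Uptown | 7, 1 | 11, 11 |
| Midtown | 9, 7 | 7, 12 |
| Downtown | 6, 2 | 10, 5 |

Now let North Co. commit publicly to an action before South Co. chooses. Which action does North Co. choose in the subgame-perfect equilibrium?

South Co. best-responds to each possible North Co. move:
- Uptown → South Co. plays Y (best of 1, 11); North Co. gets 11.
- Midtown → South Co. plays Y (best of 7, 12); North Co. gets 7.
- Downtown → South Co. plays Y (best of 2, 5); North Co. gets 10.
North Co.'s induced payoffs are 11, 7, 10, so North Co. commits to Uptown. Subgame-perfect outcome: (Uptown, Y) with payoffs (11, 11).

Uptown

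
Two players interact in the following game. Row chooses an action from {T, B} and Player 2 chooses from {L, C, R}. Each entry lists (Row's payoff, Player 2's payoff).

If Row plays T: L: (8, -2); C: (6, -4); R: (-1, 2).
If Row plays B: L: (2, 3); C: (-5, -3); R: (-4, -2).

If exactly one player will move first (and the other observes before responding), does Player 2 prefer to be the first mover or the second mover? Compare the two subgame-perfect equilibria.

second

If Row leads: Player 2's best replies are T→R, B→L; Row's induced payoffs -1, 2; outcome (B, L), payoffs (2, 3).
If Player 2 leads: Row's best replies are L→T, C→T, R→T; Player 2's induced payoffs -2, -4, 2; outcome (T, R), payoffs (-1, 2).
Player 2 gets 2 moving first and 3 moving second, so Player 2 prefers to move second.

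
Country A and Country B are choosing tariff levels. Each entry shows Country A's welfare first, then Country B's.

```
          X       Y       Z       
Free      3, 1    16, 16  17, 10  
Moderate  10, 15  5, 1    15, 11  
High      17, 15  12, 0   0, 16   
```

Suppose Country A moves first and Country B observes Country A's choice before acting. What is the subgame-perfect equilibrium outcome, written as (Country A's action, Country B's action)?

(Free, Y)

Solve by backward induction (Country A leads).
- Free: Country B compares 1, 16, 10 and picks Y; Country A would get 16.
- Moderate: Country B compares 15, 1, 11 and picks X; Country A would get 10.
- High: Country B compares 15, 0, 16 and picks Z; Country A would get 0.
Among 16, 10, 0, the best is 16 at Free. Subgame-perfect outcome: (Free, Y) with payoffs (16, 16).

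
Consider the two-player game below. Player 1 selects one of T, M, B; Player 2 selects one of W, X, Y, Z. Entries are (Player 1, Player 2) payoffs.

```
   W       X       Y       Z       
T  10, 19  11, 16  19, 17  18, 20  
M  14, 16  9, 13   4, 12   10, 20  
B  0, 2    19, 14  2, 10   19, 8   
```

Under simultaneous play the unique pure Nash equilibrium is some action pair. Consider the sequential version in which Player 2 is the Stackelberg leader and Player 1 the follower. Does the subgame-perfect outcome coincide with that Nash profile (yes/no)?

no

Work backward from Player 1's decision.
- W → Player 1 plays M (best of 10, 14, 0); Player 2 gets 16.
- X → Player 1 plays B (best of 11, 9, 19); Player 2 gets 14.
- Y → Player 1 plays T (best of 19, 4, 2); Player 2 gets 17.
- Z → Player 1 plays B (best of 18, 10, 19); Player 2 gets 8.
Player 2's induced payoffs are 16, 14, 17, 8, so Player 2 commits to Y. Subgame-perfect outcome: (T, Y) with payoffs (19, 17).
For the simultaneous game, intersect best replies.
Player 1's best replies: W→M; X→B; Y→T; Z→B.
Player 2's best replies: T→Z; M→Z; B→X.
The unique mutual best reply is (B, X), giving (19, 14).
Sequential outcome (T, Y) differs from the Nash profile (B, X).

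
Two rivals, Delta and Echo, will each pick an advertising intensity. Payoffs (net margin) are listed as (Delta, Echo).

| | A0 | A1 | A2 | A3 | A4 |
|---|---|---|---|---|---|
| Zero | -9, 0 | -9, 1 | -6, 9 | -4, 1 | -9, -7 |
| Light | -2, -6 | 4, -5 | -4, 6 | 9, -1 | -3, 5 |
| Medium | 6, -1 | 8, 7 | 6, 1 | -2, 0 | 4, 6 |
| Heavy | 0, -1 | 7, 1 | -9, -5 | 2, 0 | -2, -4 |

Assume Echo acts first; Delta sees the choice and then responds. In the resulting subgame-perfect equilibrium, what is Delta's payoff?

8

Backward induction with Echo moving first.
- A0: BR = Medium, leader payoff -1.
- A1: BR = Medium, leader payoff 7.
- A2: BR = Medium, leader payoff 1.
- A3: BR = Light, leader payoff -1.
- A4: BR = Medium, leader payoff 6.
Among -1, 7, 1, -1, 6, the best is 7 at A1. Subgame-perfect outcome: (Medium, A1) with payoffs (8, 7).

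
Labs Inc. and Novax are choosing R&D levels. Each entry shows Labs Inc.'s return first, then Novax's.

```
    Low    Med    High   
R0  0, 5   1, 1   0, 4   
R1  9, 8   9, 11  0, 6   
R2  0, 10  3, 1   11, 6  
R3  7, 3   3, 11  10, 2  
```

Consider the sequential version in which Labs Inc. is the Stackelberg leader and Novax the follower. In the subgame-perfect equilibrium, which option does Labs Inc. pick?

R1

Solve by backward induction (Labs Inc. leads).
- R0: BR = Low, leader payoff 0.
- R1: BR = Med, leader payoff 9.
- R2: BR = Low, leader payoff 0.
- R3: BR = Med, leader payoff 3.
Labs Inc.'s induced payoffs are 0, 9, 0, 3, so Labs Inc. commits to R1. Subgame-perfect outcome: (R1, Med) with payoffs (9, 11).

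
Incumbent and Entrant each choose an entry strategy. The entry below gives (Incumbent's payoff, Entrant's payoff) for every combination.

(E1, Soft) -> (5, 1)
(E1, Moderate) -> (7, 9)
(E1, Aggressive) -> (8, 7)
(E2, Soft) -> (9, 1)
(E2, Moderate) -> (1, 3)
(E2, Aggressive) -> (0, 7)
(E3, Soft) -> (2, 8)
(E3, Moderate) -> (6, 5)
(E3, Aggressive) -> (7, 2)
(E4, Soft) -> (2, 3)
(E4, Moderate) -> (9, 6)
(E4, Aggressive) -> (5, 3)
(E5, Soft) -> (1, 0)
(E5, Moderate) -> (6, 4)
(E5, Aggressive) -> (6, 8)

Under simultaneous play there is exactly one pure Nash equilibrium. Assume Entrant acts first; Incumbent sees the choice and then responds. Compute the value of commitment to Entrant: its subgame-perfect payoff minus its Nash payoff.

1

Incumbent best-responds to each possible Entrant move:
- Soft: Incumbent compares 5, 9, 2, 2, 1 and picks E2; Entrant would get 1.
- Moderate: Incumbent compares 7, 1, 6, 9, 6 and picks E4; Entrant would get 6.
- Aggressive: Incumbent compares 8, 0, 7, 5, 6 and picks E1; Entrant would get 7.
Entrant's induced payoffs are 1, 6, 7, so Entrant commits to Aggressive. Subgame-perfect outcome: (E1, Aggressive) with payoffs (8, 7).
Now find the simultaneous Nash equilibrium.
Incumbent's best replies: Soft→E2; Moderate→E4; Aggressive→E1.
Entrant's best replies: E1→Moderate; E2→Aggressive; E3→Soft; E4→Moderate; E5→Aggressive.
Only (E4, Moderate) has each player best-responding; Nash payoffs (9, 6).
Entrant's commitment gain: 7 − 6 = 1.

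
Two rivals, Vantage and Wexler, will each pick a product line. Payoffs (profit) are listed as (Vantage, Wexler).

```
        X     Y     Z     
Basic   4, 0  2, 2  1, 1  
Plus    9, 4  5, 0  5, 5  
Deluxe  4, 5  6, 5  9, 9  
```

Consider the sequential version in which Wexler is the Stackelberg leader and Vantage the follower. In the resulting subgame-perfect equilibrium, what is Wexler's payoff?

Work backward from Vantage's decision.
- X: BR = Plus, leader payoff 4.
- Y: BR = Deluxe, leader payoff 5.
- Z: BR = Deluxe, leader payoff 9.
Wexler's induced payoffs are 4, 5, 9, so Wexler commits to Z. Subgame-perfect outcome: (Deluxe, Z) with payoffs (9, 9).

9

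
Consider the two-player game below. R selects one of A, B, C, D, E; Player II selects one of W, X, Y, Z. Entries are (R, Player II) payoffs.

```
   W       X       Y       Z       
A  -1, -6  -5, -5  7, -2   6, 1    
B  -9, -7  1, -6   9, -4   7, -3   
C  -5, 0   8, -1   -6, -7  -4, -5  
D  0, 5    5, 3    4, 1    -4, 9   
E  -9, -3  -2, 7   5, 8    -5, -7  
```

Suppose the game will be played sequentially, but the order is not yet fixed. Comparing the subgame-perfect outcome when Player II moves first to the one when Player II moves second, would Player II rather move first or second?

If R leads: Player II's best replies are A→Z, B→Z, C→W, D→Z, E→Y; R's induced payoffs 6, 7, -5, -4, 5; outcome (B, Z), payoffs (7, -3).
If Player II leads: R's best replies are W→D, X→C, Y→B, Z→B; Player II's induced payoffs 5, -1, -4, -3; outcome (D, W), payoffs (0, 5).
Player II gets 5 moving first and -3 moving second, so Player II prefers to move first.

first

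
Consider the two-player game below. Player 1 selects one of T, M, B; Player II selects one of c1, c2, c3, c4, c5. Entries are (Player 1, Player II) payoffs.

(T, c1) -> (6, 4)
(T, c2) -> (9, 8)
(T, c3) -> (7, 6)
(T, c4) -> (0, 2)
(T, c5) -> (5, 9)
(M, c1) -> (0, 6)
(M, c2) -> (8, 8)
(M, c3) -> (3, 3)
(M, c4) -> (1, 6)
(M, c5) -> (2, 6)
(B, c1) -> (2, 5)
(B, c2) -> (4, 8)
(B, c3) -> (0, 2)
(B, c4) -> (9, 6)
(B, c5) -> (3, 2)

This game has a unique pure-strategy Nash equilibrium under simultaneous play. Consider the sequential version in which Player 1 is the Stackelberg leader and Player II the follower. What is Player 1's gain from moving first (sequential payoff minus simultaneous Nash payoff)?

Backward induction with Player 1 moving first.
- T: BR = c5, leader payoff 5.
- M: BR = c2, leader payoff 8.
- B: BR = c2, leader payoff 4.
Player 1's induced payoffs are 5, 8, 4, so Player 1 commits to M. Subgame-perfect outcome: (M, c2) with payoffs (8, 8).
Under simultaneous play:
Player 1's best replies: c1→T; c2→T; c3→T; c4→B; c5→T.
Player II's best replies: T→c5; M→c2; B→c2.
Only (T, c5) has each player best-responding; Nash payoffs (5, 9).
Player 1's commitment gain: 8 − 5 = 3.

3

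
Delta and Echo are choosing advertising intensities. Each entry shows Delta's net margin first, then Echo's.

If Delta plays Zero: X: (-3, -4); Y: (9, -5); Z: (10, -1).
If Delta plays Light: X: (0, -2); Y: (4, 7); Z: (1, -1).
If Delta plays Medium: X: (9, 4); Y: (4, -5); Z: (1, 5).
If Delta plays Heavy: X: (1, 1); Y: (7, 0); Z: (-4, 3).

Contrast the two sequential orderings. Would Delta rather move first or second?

first

If Delta leads: Echo's best replies are Zero→Z, Light→Y, Medium→Z, Heavy→Z; Delta's induced payoffs 10, 4, 1, -4; outcome (Zero, Z), payoffs (10, -1).
If Echo leads: Delta's best replies are X→Medium, Y→Zero, Z→Zero; Echo's induced payoffs 4, -5, -1; outcome (Medium, X), payoffs (9, 4).
Delta gets 10 moving first and 9 moving second, so Delta prefers to move first.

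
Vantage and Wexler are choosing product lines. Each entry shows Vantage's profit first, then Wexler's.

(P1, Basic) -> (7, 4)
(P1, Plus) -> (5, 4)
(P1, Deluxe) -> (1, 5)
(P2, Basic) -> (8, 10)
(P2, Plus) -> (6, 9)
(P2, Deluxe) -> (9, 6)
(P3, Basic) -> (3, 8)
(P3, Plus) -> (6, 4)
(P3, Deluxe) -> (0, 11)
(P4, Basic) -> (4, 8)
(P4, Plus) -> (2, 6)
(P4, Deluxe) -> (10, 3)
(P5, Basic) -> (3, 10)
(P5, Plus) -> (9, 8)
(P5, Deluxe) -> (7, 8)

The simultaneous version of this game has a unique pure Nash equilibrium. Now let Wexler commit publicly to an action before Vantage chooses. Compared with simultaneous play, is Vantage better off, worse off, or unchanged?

Backward induction with Wexler moving first.
- Basic: Vantage compares 7, 8, 3, 4, 3 and picks P2; Wexler would get 10.
- Plus: Vantage compares 5, 6, 6, 2, 9 and picks P5; Wexler would get 8.
- Deluxe: Vantage compares 1, 9, 0, 10, 7 and picks P4; Wexler would get 3.
Among 10, 8, 3, the best is 10 at Basic. Subgame-perfect outcome: (P2, Basic) with payoffs (8, 10).
Under simultaneous play:
Vantage's best replies: Basic→P2; Plus→P5; Deluxe→P4.
Wexler's best replies: P1→Deluxe; P2→Basic; P3→Deluxe; P4→Basic; P5→Basic.
Only (P2, Basic) has each player best-responding; Nash payoffs (8, 10).
Vantage earns 8 sequentially versus 8 at the Nash outcome: unchanged.

unchanged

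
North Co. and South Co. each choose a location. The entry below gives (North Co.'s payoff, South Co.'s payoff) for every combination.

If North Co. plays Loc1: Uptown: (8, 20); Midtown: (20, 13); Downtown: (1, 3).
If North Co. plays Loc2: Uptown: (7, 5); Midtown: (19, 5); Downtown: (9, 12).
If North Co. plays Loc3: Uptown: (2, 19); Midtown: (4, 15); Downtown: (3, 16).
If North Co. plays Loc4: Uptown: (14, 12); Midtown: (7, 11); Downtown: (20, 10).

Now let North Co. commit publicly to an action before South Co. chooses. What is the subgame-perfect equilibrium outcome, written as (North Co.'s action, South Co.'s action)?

(Loc4, Uptown)

South Co. best-responds to each possible North Co. move:
- Loc1: BR = Uptown, leader payoff 8.
- Loc2: BR = Downtown, leader payoff 9.
- Loc3: BR = Uptown, leader payoff 2.
- Loc4: BR = Uptown, leader payoff 14.
Among 8, 9, 2, 14, the best is 14 at Loc4. Subgame-perfect outcome: (Loc4, Uptown) with payoffs (14, 12).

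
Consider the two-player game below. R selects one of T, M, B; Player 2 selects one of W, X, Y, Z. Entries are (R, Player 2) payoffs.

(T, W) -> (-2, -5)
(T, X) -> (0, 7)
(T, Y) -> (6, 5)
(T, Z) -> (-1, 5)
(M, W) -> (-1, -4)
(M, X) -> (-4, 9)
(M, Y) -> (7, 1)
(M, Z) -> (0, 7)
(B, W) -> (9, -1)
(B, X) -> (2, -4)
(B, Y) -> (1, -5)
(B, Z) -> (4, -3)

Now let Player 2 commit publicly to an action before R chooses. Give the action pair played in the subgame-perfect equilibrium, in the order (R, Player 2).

Solve by backward induction (Player 2 leads).
- W → R plays B (best of -2, -1, 9); Player 2 gets -1.
- X → R plays B (best of 0, -4, 2); Player 2 gets -4.
- Y → R plays M (best of 6, 7, 1); Player 2 gets 1.
- Z → R plays B (best of -1, 0, 4); Player 2 gets -3.
Maximizing over -1, -4, 1, -3, Player 2 chooses Y. Subgame-perfect outcome: (M, Y) with payoffs (7, 1).

(M, Y)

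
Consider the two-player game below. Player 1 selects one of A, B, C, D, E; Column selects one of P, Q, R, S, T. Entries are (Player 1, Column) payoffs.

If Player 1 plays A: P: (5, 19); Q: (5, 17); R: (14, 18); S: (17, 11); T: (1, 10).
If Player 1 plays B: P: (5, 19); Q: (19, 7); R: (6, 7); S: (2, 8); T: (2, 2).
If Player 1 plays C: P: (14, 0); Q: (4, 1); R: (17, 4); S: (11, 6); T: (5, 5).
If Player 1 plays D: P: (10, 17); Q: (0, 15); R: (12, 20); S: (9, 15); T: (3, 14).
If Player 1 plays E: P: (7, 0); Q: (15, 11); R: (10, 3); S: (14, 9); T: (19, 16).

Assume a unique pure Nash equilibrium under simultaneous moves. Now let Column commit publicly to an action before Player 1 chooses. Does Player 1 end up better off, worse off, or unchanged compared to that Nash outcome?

Backward induction with Column moving first.
- P: Player 1 compares 5, 5, 14, 10, 7 and picks C; Column would get 0.
- Q: Player 1 compares 5, 19, 4, 0, 15 and picks B; Column would get 7.
- R: Player 1 compares 14, 6, 17, 12, 10 and picks C; Column would get 4.
- S: Player 1 compares 17, 2, 11, 9, 14 and picks A; Column would get 11.
- T: Player 1 compares 1, 2, 5, 3, 19 and picks E; Column would get 16.
Maximizing over 0, 7, 4, 11, 16, Column chooses T. Subgame-perfect outcome: (E, T) with payoffs (19, 16).
For the simultaneous game, intersect best replies.
Player 1's best replies: P→C; Q→B; R→C; S→A; T→E.
Column's best replies: A→P; B→P; C→S; D→R; E→T.
Only (E, T) has each player best-responding; Nash payoffs (19, 16).
Player 1 earns 19 sequentially versus 19 at the Nash outcome: unchanged.

unchanged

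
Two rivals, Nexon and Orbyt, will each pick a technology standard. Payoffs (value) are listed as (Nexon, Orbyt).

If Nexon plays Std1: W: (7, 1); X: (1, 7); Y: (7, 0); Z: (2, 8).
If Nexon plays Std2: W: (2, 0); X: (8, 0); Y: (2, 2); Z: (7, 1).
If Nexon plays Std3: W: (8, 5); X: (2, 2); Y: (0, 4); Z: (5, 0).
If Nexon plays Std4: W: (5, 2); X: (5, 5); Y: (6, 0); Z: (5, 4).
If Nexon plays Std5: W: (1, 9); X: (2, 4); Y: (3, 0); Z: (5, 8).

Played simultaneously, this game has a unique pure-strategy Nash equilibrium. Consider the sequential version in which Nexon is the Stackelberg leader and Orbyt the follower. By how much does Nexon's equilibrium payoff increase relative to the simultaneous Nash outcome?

Solve by backward induction (Nexon leads).
- Std1: Orbyt compares 1, 7, 0, 8 and picks Z; Nexon would get 2.
- Std2: Orbyt compares 0, 0, 2, 1 and picks Y; Nexon would get 2.
- Std3: Orbyt compares 5, 2, 4, 0 and picks W; Nexon would get 8.
- Std4: Orbyt compares 2, 5, 0, 4 and picks X; Nexon would get 5.
- Std5: Orbyt compares 9, 4, 0, 8 and picks W; Nexon would get 1.
Maximizing over 2, 2, 8, 5, 1, Nexon chooses Std3. Subgame-perfect outcome: (Std3, W) with payoffs (8, 5).
Under simultaneous play:
Nexon's best replies: W→Std3; X→Std2; Y→Std1; Z→Std2.
Orbyt's best replies: Std1→Z; Std2→Y; Std3→W; Std4→X; Std5→W.
Only (Std3, W) has each player best-responding; Nash payoffs (8, 5).
Nexon's commitment gain: 8 − 8 = 0.

0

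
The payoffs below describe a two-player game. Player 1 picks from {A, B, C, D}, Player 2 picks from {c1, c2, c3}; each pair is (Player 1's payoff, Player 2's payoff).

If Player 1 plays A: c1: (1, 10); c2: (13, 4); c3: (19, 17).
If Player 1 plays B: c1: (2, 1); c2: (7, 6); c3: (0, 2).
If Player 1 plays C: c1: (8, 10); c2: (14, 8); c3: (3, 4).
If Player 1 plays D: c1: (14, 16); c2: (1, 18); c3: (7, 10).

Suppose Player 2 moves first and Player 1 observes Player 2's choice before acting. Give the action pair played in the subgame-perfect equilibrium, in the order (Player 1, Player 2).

Work backward from Player 1's decision.
- c1 → Player 1 plays D (best of 1, 2, 8, 14); Player 2 gets 16.
- c2 → Player 1 plays C (best of 13, 7, 14, 1); Player 2 gets 8.
- c3 → Player 1 plays A (best of 19, 0, 3, 7); Player 2 gets 17.
Player 2's induced payoffs are 16, 8, 17, so Player 2 commits to c3. Subgame-perfect outcome: (A, c3) with payoffs (19, 17).

(A, c3)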